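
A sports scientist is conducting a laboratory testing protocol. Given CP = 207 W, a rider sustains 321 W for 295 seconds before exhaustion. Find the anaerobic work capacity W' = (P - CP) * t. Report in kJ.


Excess power = 321 - 207 = 114 W
Work above CP = 114 * 295 = 33630 J
W' = 33.63 kJ

33.63 kJ


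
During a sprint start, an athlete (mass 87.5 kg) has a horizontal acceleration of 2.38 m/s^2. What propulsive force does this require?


Propulsive force = mass * acceleration
= 87.5 kg * 2.38 m/s^2
= 208.25 N

208.25 N


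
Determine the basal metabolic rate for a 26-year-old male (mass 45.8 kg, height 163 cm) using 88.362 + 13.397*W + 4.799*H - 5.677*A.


BMR = 88.362 + 13.397*45.8 + 4.799*163 - 5.677*26
= 1336.58 kcal/day

1336.58 kcal/day


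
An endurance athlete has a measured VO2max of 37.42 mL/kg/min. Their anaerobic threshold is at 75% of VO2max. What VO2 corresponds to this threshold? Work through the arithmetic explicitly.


Anaerobic threshold VO2 = VO2max * 75%
= 37.42 * 0.75
= 28.07 mL/kg/min

28.07 mL/kg/min


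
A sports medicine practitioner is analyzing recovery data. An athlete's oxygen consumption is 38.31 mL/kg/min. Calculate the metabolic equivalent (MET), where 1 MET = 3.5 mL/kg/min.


MET = VO2 / 3.5
= 38.31 / 3.5
= 10.95 METs

10.95 METs


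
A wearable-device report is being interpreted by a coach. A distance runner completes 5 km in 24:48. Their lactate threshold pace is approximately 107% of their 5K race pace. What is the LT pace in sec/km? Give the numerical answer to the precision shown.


Convert to seconds: 24 min 48 s = 1488 s
Pace per km = 1488 / 5 = 297.6 s/km
LT pace = 297.6 * 1.07 = 318.43 s/km

318.43 s/km


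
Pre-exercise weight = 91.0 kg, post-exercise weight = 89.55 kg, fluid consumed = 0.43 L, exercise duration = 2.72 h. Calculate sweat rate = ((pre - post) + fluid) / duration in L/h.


Weight loss = 91.0 - 89.55 = 1.45 kg (approx L)
Total sweat = 1.45 + 0.43 = 1.88 L
Sweat rate = 1.88 / 2.72 = 0.691 L/h

0.691 L/h


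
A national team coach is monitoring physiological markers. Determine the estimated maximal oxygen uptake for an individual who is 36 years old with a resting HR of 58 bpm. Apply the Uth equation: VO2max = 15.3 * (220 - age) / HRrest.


HRmax = 220 - 36 = 184
VO2max = 15.3 * (184 / 58)
= 15.3 * 3.1724
= 48.54 mL/kg/min

48.54 mL/kg/min


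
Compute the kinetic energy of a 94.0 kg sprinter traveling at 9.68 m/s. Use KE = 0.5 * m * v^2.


Velocity squared = 93.7024
KE = 0.5 * 94.0 * 93.7024 = 4404.01 J

4404.01 J


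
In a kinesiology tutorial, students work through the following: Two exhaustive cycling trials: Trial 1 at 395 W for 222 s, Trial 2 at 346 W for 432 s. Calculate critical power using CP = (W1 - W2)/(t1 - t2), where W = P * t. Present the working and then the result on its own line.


W1 = 395 * 222 = 87690 J
W2 = 346 * 432 = 149472 J
CP = (87690 - 149472) / (222 - 432)
= -61782 / -210
= 294.2 W

294.2 W


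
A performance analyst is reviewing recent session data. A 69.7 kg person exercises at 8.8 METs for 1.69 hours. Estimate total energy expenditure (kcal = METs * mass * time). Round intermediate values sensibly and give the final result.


Energy = METs * mass(kg) * time(h)
= 8.8 * 69.7 * 1.69
= 1036.58 kcal

1036.58 kcal


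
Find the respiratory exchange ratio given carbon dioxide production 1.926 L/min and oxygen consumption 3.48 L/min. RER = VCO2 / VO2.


VCO2 = 1.926 L/min
VO2 = 3.48 L/min
RER = 1.926 / 3.48 = 0.5534

0.5534


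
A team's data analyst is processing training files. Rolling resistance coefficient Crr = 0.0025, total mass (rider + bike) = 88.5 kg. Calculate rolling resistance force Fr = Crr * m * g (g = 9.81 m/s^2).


Fr = Crr * m * g
= 0.0025 * 88.5 * 9.81
= 2.17 N

2.17 N


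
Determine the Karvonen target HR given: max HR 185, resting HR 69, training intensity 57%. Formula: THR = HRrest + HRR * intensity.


HRR = HRmax - HRrest = 185 - 69 = 116
THR = 69 + 116 * 0.57
= 135.12 bpm

135.12 bpm


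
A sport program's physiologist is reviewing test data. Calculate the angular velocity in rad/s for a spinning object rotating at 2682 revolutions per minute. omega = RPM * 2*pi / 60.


omega = RPM * 2*pi / 60
= 2682 * 6.28318531 / 60
= 280.858 rad/s

280.858 rad/s


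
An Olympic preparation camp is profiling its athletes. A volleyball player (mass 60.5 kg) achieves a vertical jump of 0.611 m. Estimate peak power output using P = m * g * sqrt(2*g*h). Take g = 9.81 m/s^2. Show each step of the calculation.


2 * g * h = 2 * 9.81 * 0.611 = 11.98782
sqrt(11.98782) = 3.462343 m/s
P = 60.5 * 9.81 * 3.462343 = 2054.92 W

2054.92 W


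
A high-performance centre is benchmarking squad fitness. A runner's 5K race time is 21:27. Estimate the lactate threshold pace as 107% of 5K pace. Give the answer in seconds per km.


Total race time = 21*60 + 27 = 1287 seconds
5K pace = 1287 / 5 = 257.4 sec/km
LT pace = 257.4 * 1.07 = 275.42 sec/km

275.42 s/km


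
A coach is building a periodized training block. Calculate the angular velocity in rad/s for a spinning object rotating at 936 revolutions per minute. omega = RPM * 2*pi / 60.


omega = RPM * 2*pi / 60
= 936 * 6.28318531 / 60
= 98.018 rad/s

98.018 rad/s


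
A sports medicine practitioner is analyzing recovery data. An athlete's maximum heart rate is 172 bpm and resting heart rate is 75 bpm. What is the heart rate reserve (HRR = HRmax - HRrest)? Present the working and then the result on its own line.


HRR = HRmax - HRrest
= 172 - 75
= 97 bpm

97 bpm


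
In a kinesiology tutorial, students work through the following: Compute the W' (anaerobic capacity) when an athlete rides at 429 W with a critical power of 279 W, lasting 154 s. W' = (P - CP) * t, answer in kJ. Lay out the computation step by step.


Above-CP power = 150 W
Duration = 154 s
W' = 150 * 154 = 23100 J
Convert: 23100 / 1000 = 23.1 kJ

23.1 kJ


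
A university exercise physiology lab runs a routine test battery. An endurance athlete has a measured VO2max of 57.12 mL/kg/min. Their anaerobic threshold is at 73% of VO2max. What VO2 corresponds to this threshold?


Anaerobic threshold VO2 = VO2max * 73%
= 57.12 * 0.73
= 41.7 mL/kg/min

41.7 mL/kg/min


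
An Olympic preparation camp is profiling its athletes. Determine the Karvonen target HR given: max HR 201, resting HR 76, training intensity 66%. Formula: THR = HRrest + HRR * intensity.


HRR = HRmax - HRrest = 201 - 76 = 125
THR = 76 + 125 * 0.66
= 158.5 bpm

158.5 bpm


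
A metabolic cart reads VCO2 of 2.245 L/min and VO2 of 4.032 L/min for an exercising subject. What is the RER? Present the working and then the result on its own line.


RER = VCO2 / VO2 = 2.245 / 4.032 = 0.5568

0.5568


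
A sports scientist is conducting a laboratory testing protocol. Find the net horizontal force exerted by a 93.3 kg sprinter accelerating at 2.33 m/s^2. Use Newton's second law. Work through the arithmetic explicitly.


Newton's second law: F = m * a
F = 93.3 * 2.33 = 217.39 N

217.39 N


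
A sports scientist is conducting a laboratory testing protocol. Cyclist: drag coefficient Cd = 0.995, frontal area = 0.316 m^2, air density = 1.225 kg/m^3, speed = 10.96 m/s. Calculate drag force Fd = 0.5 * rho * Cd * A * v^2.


v^2 = 10.96^2 = 120.1216
Fd = 0.5 * 1.225 * 0.995 * 0.316 * 120.1216
= 23.133 N

23.133 N


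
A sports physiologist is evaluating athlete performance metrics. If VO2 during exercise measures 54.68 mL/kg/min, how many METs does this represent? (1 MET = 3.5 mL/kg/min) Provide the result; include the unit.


METs = VO2 / 3.5 = 54.68 / 3.5 = 15.62

15.62 METs


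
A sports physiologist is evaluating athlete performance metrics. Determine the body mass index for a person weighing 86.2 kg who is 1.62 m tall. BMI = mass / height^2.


BMI = mass / height^2
= 86.2 / 1.62^2
= 86.2 / 2.6244
= 32.85 kg/m^2

32.85 kg/m^2


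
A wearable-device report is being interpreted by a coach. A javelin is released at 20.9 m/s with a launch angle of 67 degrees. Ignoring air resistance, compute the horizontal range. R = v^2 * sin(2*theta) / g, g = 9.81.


Launch speed squared = 436.81
sin(2 * 67 deg) = 0.71934
Range = 436.81 * 0.71934 / 9.81
= 32.03 m

32.03 m


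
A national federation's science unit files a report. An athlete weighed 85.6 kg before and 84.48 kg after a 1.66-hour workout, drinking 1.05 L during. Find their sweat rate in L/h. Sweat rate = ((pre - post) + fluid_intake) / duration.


Body mass change = 1.12 kg
Total sweat loss = 1.12 + 1.05 = 2.17 L
Rate = 2.17 / 1.66 = 1.307 L/h

1.307 L/h


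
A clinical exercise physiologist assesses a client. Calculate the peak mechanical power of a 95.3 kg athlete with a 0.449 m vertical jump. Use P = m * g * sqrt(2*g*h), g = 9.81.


First, sqrt(2gh) = sqrt(2 * 9.81 * 0.449)
= sqrt(8.80938) = 2.96806 m/s
Power = 95.3 * 9.81 * 2.96806 = 2774.82 W

2774.82 W


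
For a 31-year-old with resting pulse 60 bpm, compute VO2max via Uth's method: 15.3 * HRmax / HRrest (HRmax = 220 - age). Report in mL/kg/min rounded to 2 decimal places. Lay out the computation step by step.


Step 1: HRmax = 220 - 31 = 189 bpm
Step 2: Ratio = 189 / 60 = 3.15
Step 3: VO2max = 15.3 * 3.15 = 48.2 mL/kg/min

48.2 mL/kg/min


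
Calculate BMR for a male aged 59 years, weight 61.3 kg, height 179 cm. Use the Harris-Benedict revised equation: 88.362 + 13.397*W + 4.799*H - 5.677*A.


Substituting values:
W term = 13.397 * 61.3 = 821.2361
H term = 4.799 * 179 = 859.021
A term = 5.677 * 59 = 334.943
BMR = 1433.68 kcal/day

1433.68 kcal/day


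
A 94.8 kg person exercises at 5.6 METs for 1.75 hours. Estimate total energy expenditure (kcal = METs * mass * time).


Energy = METs * mass(kg) * time(h)
= 5.6 * 94.8 * 1.75
= 929.04 kcal

929.04 kcal


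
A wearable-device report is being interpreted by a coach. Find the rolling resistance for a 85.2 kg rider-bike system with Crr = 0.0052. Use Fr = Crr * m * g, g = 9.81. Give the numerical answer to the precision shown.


m * g = 85.2 * 9.81 = 835.812 N
Fr = 0.0052 * 835.812 = 4.346 N

4.346 N


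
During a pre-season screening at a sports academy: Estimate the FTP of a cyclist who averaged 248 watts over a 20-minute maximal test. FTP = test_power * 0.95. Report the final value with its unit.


FTP = 248 * 0.95 = 235.6 W

235.6 W


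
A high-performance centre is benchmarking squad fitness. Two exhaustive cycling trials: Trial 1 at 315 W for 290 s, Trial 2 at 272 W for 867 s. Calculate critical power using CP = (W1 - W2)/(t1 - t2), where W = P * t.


W1 = 315 * 290 = 91350 J
W2 = 272 * 867 = 235824 J
CP = (91350 - 235824) / (290 - 867)
= -144474 / -577
= 250.39 W

250.39 W


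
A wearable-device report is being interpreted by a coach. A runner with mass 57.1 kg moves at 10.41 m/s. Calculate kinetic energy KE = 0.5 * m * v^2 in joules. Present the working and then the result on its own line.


v^2 = 10.41^2 = 108.3681
KE = 0.5 * 57.1 * 108.3681
= 3093.91 J

3093.91 J


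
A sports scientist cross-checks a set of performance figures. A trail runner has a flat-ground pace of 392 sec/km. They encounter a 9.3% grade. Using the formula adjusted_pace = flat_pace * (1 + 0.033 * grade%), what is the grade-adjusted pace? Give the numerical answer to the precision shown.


Grade factor = 1 + 0.033 * 9.3 = 1.3069
Adjusted = 392 * 1.3069 = 512.3 sec/km

512.3 s/km


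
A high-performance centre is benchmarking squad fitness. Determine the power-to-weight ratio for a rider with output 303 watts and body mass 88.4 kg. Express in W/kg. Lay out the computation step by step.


P/W = 303 / 88.4 = 3.428 W/kg

3.428 W/kg


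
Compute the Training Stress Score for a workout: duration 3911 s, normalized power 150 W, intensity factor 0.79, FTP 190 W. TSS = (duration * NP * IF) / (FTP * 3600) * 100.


Product = 3911 * 150 * 0.79 = 463453.5
Base = 190 * 3600 = 684000
TSS = 463453.5 / 684000 * 100 = 67.76

67.76 TSS


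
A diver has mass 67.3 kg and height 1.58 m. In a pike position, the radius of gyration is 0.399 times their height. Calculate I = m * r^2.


r = 0.399 * 1.58 = 0.63042 m
I = m * r^2 = 67.3 * 0.397429 = 26.747 kg*m^2

26.747 kg*m^2


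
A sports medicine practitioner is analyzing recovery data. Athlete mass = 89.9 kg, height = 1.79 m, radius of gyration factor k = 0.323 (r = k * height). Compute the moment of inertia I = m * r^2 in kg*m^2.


r = k * height = 0.323 * 1.79 = 0.57817 m
r^2 = 0.57817^2 = 0.334281
I = 89.9 * 0.334281 = 30.052 kg*m^2

30.052 kg*m^2


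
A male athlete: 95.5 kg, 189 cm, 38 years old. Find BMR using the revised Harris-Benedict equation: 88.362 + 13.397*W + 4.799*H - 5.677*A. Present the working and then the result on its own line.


Intercept = 88.362
Weight contribution = 13.397 * 95.5 = 1279.4135
Height contribution = 4.799 * 189 = 907.011
Age contribution = 5.677 * 38 = 215.726
BMR = 88.362 + 1279.4135 + 907.011 - 215.726
= 2059.06 kcal/day

2059.06 kcal/day


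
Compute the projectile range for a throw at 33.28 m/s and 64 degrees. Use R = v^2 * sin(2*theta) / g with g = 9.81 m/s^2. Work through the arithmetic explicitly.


Two times the angle = 128 degrees
sin(128) = 0.788011
R = 1107.5584 * 0.788011 / 9.81 = 88.967 m

88.967 m


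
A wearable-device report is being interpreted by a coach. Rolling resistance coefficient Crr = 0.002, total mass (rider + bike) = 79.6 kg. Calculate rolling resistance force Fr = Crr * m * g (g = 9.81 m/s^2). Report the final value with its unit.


Fr = Crr * m * g
= 0.002 * 79.6 * 9.81
= 1.562 N

1.562 N


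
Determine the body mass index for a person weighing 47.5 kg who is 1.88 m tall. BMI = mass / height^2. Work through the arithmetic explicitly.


BMI = mass / height^2
= 47.5 / 1.88^2
= 47.5 / 3.5344
= 13.44 kg/m^2

13.44 kg/m^2


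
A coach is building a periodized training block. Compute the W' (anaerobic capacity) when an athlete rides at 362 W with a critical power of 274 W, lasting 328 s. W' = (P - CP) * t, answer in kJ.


Above-CP power = 88 W
Duration = 328 s
W' = 88 * 328 = 28864 J
Convert: 28864 / 1000 = 28.864 kJ

28.864 kJ


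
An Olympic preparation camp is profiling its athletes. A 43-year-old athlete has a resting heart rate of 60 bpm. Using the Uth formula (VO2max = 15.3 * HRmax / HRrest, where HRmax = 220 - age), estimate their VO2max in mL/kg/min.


HRmax = 220 - 43 = 177 bpm
Ratio = HRmax / HRrest = 177 / 60 = 2.95
VO2max = 15.3 * 2.95 = 45.14 mL/kg/min

45.14 mL/kg/min


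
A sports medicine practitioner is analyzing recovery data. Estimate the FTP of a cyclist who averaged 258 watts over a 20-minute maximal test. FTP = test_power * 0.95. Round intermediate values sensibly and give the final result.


FTP = 258 * 0.95 = 245.1 W

245.1 W


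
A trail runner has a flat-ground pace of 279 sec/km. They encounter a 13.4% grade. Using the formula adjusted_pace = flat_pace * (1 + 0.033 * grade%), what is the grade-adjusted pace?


Grade factor = 1 + 0.033 * 13.4 = 1.4422
Adjusted = 279 * 1.4422 = 402.37 sec/km

402.37 s/km


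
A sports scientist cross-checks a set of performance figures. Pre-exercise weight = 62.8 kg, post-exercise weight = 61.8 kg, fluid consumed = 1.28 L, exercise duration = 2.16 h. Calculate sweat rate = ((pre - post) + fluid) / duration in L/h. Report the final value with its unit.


Weight loss = 62.8 - 61.8 = 1.0 kg (approx L)
Total sweat = 1.0 + 1.28 = 2.28 L
Sweat rate = 2.28 / 2.16 = 1.056 L/h

1.056 L/h


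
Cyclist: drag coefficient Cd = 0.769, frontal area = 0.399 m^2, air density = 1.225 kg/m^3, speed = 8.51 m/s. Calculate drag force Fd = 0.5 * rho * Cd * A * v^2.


v^2 = 8.51^2 = 72.4201
Fd = 0.5 * 1.225 * 0.769 * 0.399 * 72.4201
= 13.61 N

13.61 N


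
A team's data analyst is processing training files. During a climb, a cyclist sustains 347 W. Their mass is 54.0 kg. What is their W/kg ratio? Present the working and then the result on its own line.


Power-to-weight = 347 W / 54.0 kg
= 6.426 W/kg

6.426 W/kg


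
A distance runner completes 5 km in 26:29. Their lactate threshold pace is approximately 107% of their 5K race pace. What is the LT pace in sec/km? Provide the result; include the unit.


Convert to seconds: 26 min 29 s = 1589 s
Pace per km = 1589 / 5 = 317.8 s/km
LT pace = 317.8 * 1.07 = 340.05 s/km

340.05 s/km


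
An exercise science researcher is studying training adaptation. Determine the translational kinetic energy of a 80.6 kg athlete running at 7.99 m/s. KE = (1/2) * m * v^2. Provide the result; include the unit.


KE = 0.5 * m * v^2
= 0.5 * 80.6 * 7.99^2
= 0.5 * 80.6 * 63.8401
= 2572.76 J

2572.76 J


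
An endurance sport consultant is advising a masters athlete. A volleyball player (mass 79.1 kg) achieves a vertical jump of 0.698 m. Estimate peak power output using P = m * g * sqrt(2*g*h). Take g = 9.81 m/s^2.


2 * g * h = 2 * 9.81 * 0.698 = 13.69476
sqrt(13.69476) = 3.700643 m/s
P = 79.1 * 9.81 * 3.700643 = 2871.59 W

2871.59 W


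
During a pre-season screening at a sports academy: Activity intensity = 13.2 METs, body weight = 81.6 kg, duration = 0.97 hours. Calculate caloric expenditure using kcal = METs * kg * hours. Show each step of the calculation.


kcal = 13.2 * 81.6 * 0.97
= 1077.12 * 0.97
= 1044.81 kcal

1044.81 kcal


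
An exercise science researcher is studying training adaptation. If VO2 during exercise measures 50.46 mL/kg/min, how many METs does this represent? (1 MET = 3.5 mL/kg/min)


METs = VO2 / 3.5 = 50.46 / 3.5 = 14.42

14.42 METs


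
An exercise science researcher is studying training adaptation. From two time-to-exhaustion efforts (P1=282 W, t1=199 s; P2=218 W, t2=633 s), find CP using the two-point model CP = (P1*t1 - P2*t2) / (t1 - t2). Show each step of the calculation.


Work in trial 1 = 56118 J
Work in trial 2 = 137994 J
Delta work = -81876 J
Delta time = -434 s
CP = -81876 / -434 = 188.65 W

188.65 W


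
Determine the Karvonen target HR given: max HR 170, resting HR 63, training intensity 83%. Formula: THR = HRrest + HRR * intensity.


HRR = HRmax - HRrest = 170 - 63 = 107
THR = 63 + 107 * 0.83
= 151.81 bpm

151.81 bpm


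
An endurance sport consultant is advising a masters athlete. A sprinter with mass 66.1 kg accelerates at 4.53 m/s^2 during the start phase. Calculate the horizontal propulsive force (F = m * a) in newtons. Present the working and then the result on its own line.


F = m * a
= 66.1 * 4.53
= 299.43 N

299.43 N


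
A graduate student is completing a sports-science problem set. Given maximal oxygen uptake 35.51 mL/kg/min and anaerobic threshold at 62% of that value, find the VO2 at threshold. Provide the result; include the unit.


Percentage as decimal = 0.62
VO2 at AT = 35.51 * 0.62 = 22.02 mL/kg/min

22.02 mL/kg/min


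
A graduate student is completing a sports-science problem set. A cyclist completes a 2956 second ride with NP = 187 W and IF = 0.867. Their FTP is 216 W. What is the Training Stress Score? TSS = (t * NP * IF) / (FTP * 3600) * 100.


t * NP * IF = 2956 * 187 * 0.867 = 479253.324
FTP * 3600 = 777600
TSS = (479253.324 / 777600) * 100 = 61.63

61.63 TSS


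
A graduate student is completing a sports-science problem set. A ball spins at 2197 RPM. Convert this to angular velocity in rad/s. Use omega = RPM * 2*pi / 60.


omega = 2197 * 2 * pi / 60
= 2197 * 6.28318531 / 60
= 13804.158 / 60
= 230.069 rad/s

230.069 rad/s


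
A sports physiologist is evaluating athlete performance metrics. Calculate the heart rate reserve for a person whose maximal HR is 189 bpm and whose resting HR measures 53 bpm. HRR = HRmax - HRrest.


HRmax = 189 bpm
HRrest = 53 bpm
HRR = 189 - 53 = 136 bpm

136 bpm


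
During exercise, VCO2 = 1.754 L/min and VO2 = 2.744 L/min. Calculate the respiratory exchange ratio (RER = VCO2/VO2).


RER = VCO2 / VO2
= 1.754 / 2.744
= 0.6392

0.6392


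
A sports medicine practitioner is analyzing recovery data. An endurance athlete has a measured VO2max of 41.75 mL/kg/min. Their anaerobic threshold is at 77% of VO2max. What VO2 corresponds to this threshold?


Anaerobic threshold VO2 = VO2max * 77%
= 41.75 * 0.77
= 32.15 mL/kg/min

32.15 mL/kg/min


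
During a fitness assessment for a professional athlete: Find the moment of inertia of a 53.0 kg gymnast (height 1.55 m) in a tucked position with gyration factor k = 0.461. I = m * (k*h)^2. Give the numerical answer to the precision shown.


Radius of gyration = 0.461 * 1.55 = 0.71455 m
I = 53.0 * 0.71455^2
= 53.0 * 0.510582
= 27.061 kg*m^2

27.061 kg*m^2


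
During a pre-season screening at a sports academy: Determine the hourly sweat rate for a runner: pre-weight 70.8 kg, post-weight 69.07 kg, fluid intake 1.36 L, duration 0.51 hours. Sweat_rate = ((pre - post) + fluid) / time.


Mass lost = 70.8 - 69.07 = 1.73 kg
Add fluid consumed: 1.73 + 1.36 = 3.09 L total sweat
Sweat rate = 3.09 / 0.51 = 6.059 L/h

6.059 L/h


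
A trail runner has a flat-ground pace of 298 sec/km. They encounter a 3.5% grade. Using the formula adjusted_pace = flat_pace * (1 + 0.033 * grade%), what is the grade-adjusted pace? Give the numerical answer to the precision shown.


Grade factor = 1 + 0.033 * 3.5 = 1.1155
Adjusted = 298 * 1.1155 = 332.42 sec/km

332.42 s/km


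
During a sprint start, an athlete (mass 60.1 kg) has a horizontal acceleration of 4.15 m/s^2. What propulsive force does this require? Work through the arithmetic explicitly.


Propulsive force = mass * acceleration
= 60.1 kg * 4.15 m/s^2
= 249.42 N

249.42 N


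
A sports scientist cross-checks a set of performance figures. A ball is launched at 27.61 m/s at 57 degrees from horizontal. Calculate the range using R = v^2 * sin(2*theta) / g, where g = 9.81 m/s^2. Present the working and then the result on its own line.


sin(2 * 57) = sin(114) = 0.913545
v^2 = 27.61^2 = 762.3121
R = 762.3121 * 0.913545 / 9.81
= 70.989 m

70.989 m


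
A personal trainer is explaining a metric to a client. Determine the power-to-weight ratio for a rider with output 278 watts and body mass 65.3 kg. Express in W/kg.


P/W = 278 / 65.3 = 4.257 W/kg

4.257 W/kg


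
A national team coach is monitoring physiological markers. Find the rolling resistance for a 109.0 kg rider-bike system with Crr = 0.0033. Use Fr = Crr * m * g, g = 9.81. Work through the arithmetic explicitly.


m * g = 109.0 * 9.81 = 1069.29 N
Fr = 0.0033 * 1069.29 = 3.529 N

3.529 N


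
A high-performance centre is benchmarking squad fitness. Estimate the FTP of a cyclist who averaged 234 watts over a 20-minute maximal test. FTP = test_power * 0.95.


FTP = 234 * 0.95 = 222.3 W

222.3 W


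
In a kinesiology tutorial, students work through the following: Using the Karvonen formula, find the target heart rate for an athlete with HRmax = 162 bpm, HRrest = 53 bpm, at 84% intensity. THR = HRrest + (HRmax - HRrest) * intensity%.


HRR = 162 - 53 = 109
THR = 53 + 109 * 0.84
= 53 + 91.56
= 144.56 bpm

144.56 bpm


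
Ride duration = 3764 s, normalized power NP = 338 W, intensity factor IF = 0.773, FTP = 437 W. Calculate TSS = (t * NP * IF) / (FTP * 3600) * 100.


Numerator = 3764 * 338 * 0.773 = 983435.336
Denominator = 437 * 3600 = 1573200
TSS = 983435.336 / 1573200 * 100
= 62.51

62.51 TSS


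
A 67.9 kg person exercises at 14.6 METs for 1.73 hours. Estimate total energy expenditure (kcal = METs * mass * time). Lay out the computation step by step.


Energy = METs * mass(kg) * time(h)
= 14.6 * 67.9 * 1.73
= 1715.02 kcal

1715.02 kcal


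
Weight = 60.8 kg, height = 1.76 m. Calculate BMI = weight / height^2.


height^2 = 1.76^2 = 3.0976
BMI = 60.8 / 3.0976 = 19.63 kg/m^2

19.63 kg/m^2


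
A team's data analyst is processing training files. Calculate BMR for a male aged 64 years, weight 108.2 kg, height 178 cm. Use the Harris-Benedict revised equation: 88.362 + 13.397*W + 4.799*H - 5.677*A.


Substituting values:
W term = 13.397 * 108.2 = 1449.5554
H term = 4.799 * 178 = 854.222
A term = 5.677 * 64 = 363.328
BMR = 2028.81 kcal/day

2028.81 kcal/day


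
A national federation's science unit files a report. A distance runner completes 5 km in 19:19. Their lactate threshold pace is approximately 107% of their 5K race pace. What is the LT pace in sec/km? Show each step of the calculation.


Convert to seconds: 19 min 19 s = 1159 s
Pace per km = 1159 / 5 = 231.8 s/km
LT pace = 231.8 * 1.07 = 248.03 s/km

248.03 s/km


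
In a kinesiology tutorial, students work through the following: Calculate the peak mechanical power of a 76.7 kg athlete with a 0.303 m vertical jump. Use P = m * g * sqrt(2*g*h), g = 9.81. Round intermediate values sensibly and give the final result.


First, sqrt(2gh) = sqrt(2 * 9.81 * 0.303)
= sqrt(5.94486) = 2.438208 m/s
Power = 76.7 * 9.81 * 2.438208 = 1834.57 W

1834.57 W


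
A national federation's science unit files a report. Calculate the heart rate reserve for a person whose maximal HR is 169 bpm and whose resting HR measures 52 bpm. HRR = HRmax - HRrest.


HRmax = 169 bpm
HRrest = 52 bpm
HRR = 169 - 52 = 117 bpm

117 bpm


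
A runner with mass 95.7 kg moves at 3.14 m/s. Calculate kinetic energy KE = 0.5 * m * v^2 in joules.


v^2 = 3.14^2 = 9.8596
KE = 0.5 * 95.7 * 9.8596
= 471.78 J

471.78 J


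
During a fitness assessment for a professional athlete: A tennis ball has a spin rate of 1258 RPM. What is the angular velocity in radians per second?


Convert RPM to rad/s: multiply by 2*pi and divide by 60
omega = 1258 * 2 * pi / 60
= 131.737 rad/s

131.737 rad/s


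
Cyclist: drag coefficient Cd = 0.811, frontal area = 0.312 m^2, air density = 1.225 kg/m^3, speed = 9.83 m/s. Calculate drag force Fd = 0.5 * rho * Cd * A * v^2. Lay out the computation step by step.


v^2 = 9.83^2 = 96.6289
Fd = 0.5 * 1.225 * 0.811 * 0.312 * 96.6289
= 14.976 N

14.976 N


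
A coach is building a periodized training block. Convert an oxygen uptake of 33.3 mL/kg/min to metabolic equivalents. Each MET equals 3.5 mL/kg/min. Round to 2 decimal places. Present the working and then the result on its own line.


One MET = 3.5 mL/kg/min
Number of METs = 33.3 / 3.5
= 9.51 METs

9.51 METs


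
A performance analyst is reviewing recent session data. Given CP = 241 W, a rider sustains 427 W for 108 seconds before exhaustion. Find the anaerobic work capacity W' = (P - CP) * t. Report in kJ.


Excess power = 427 - 241 = 186 W
Work above CP = 186 * 108 = 20088 J
W' = 20.088 kJ

20.088 kJ


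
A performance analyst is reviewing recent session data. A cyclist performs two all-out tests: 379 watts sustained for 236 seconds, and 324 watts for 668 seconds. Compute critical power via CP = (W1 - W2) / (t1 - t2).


W1 = P1 * t1 = 379 * 236 = 89444 J
W2 = P2 * t2 = 324 * 668 = 216432 J
CP = (89444 - 216432) / (236 - 668)
= 293.95 W

293.95 W


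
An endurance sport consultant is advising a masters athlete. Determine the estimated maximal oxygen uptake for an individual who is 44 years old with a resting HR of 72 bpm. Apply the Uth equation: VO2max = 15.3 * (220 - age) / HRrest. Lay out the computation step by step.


HRmax = 220 - 44 = 176
VO2max = 15.3 * (176 / 72)
= 15.3 * 2.4444
= 37.4 mL/kg/min

37.4 mL/kg/min


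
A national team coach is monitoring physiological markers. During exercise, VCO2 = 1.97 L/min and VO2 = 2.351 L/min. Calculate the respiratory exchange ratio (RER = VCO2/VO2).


RER = VCO2 / VO2
= 1.97 / 2.351
= 0.8379

0.8379


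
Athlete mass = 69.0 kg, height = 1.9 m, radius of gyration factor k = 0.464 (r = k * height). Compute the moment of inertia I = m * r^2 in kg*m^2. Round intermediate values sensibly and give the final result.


r = k * height = 0.464 * 1.9 = 0.8816 m
r^2 = 0.8816^2 = 0.777219
I = 69.0 * 0.777219 = 53.628 kg*m^2

53.628 kg*m^2


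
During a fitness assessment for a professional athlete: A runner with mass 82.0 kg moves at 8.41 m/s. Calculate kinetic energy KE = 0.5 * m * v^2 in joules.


v^2 = 8.41^2 = 70.7281
KE = 0.5 * 82.0 * 70.7281
= 2899.85 J

2899.85 J


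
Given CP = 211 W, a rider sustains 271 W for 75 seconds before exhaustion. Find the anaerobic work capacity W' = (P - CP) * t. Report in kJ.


Excess power = 271 - 211 = 60 W
Work above CP = 60 * 75 = 4500 J
W' = 4.5 kJ

4.5 kJ


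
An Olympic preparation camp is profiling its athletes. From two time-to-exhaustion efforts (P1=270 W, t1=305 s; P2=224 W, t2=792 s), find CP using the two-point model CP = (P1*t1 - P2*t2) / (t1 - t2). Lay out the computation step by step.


Work in trial 1 = 82350 J
Work in trial 2 = 177408 J
Delta work = -95058 J
Delta time = -487 s
CP = -95058 / -487 = 195.19 W

195.19 W


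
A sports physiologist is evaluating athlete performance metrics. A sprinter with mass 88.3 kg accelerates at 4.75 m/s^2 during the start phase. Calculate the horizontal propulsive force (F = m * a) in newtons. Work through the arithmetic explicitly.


F = m * a
= 88.3 * 4.75
= 419.43 N

419.43 N


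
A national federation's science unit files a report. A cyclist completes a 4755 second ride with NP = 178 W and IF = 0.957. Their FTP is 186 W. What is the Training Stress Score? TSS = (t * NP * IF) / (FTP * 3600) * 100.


t * NP * IF = 4755 * 178 * 0.957 = 809995.23
FTP * 3600 = 669600
TSS = (809995.23 / 669600) * 100 = 120.97

120.97 TSS


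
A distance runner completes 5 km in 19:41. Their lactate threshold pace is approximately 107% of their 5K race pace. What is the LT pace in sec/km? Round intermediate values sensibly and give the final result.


Convert to seconds: 19 min 41 s = 1181 s
Pace per km = 1181 / 5 = 236.2 s/km
LT pace = 236.2 * 1.07 = 252.73 s/km

252.73 s/km


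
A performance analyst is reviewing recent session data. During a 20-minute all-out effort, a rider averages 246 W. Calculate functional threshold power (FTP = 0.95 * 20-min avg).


FTP = 0.95 * 246
= 233.7 W

233.7 W


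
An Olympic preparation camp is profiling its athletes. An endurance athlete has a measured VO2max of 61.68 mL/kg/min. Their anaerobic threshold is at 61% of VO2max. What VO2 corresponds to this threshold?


Anaerobic threshold VO2 = VO2max * 61%
= 61.68 * 0.61
= 37.62 mL/kg/min

37.62 mL/kg/min


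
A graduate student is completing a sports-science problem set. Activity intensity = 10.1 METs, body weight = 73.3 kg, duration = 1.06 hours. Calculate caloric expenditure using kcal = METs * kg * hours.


kcal = 10.1 * 73.3 * 1.06
= 740.33 * 1.06
= 784.75 kcal

784.75 kcal


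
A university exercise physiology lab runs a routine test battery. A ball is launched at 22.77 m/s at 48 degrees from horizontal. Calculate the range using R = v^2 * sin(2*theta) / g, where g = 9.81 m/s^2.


sin(2 * 48) = sin(96) = 0.994522
v^2 = 22.77^2 = 518.4729
R = 518.4729 * 0.994522 / 9.81
= 52.562 m

52.562 m


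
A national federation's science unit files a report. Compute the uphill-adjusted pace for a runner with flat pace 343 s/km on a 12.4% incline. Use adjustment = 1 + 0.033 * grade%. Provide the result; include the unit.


Adjustment factor = 1 + 0.033 * 12.4 = 1.4092
Grade-adjusted pace = 343 * 1.4092 = 483.36 s/km

483.36 s/km


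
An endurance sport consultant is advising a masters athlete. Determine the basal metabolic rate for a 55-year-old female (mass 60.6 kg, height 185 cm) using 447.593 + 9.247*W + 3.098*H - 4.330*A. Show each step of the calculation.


BMR = 447.593 + 9.247*60.6 + 3.098*185 - 4.330*55
= 1342.94 kcal/day

1342.94 kcal/day


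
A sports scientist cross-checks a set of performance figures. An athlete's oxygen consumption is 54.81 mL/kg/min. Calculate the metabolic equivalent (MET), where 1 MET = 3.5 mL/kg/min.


MET = VO2 / 3.5
= 54.81 / 3.5
= 15.66 METs

15.66 METs


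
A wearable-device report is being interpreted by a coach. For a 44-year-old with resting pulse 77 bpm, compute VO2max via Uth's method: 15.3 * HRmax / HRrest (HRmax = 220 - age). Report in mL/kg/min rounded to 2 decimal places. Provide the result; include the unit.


Step 1: HRmax = 220 - 44 = 176 bpm
Step 2: Ratio = 176 / 77 = 2.2857
Step 3: VO2max = 15.3 * 2.2857 = 34.97 mL/kg/min

34.97 mL/kg/min


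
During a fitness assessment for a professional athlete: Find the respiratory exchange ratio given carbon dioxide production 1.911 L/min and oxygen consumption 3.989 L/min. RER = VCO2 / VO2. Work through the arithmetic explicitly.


VCO2 = 1.911 L/min
VO2 = 3.989 L/min
RER = 1.911 / 3.989 = 0.4791

0.4791


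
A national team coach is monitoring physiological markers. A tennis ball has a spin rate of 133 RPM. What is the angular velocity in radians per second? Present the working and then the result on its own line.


Convert RPM to rad/s: multiply by 2*pi and divide by 60
omega = 133 * 2 * pi / 60
= 13.928 rad/s

13.928 rad/s


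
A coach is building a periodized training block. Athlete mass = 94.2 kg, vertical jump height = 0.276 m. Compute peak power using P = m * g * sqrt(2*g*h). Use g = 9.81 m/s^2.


sqrt(2 * 9.81 * 0.276) = sqrt(5.41512) = 2.327041 m/s
P = 94.2 * 9.81 * 2.327041
= 2150.42 W

2150.42 W


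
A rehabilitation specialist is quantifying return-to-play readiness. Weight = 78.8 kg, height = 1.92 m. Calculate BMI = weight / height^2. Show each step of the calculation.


height^2 = 1.92^2 = 3.6864
BMI = 78.8 / 3.6864 = 21.38 kg/m^2

21.38 kg/m^2


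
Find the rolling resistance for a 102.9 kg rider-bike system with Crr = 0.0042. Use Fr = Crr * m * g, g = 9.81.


m * g = 102.9 * 9.81 = 1009.449 N
Fr = 0.0042 * 1009.449 = 4.24 N

4.24 N


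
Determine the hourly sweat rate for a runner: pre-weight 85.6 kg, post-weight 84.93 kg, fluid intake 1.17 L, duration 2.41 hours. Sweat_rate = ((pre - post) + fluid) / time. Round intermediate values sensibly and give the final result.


Mass lost = 85.6 - 84.93 = 0.67 kg
Add fluid consumed: 0.67 + 1.17 = 1.84 L total sweat
Sweat rate = 1.84 / 2.41 = 0.763 L/h

0.763 L/h


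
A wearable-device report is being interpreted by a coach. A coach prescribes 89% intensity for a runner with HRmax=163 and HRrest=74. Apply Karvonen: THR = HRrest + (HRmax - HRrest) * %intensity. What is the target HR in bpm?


Heart rate reserve = 163 - 74 = 89
Intensity fraction = 89 / 100 = 0.89
THR = 74 + 89 * 0.89 = 153.21 bpm

153.21 bpm


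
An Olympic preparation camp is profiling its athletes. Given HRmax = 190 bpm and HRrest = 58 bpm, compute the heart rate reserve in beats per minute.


Heart rate reserve = maximum HR minus resting HR
HRR = 190 - 58 = 132 bpm

132 bpm


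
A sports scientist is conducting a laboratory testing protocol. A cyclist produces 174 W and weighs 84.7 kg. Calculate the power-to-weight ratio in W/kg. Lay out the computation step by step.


P/W = power / mass
= 174 / 84.7
= 2.054 W/kg

2.054 W/kg


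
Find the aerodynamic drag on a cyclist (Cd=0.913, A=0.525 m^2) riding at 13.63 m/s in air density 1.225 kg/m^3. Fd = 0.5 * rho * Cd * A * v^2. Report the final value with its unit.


Fd = 0.5 * 1.225 * 0.913 * 0.525 * 13.63^2
= 0.5 * 1.225 * 0.913 * 0.525 * 185.7769
= 54.542 N

54.542 N


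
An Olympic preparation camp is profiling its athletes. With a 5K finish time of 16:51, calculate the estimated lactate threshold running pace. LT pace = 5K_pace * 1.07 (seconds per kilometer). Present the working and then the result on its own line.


Race duration = 1011 s for 5 km
Average pace = 1011 / 5 = 202.2 s/km
LT pace = 202.2 * 1.07
= 216.35 s/km

216.35 s/km


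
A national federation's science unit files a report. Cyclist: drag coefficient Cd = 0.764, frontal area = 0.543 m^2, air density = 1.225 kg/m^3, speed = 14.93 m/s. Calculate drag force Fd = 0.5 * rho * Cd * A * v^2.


v^2 = 14.93^2 = 222.9049
Fd = 0.5 * 1.225 * 0.764 * 0.543 * 222.9049
= 56.639 N

56.639 N


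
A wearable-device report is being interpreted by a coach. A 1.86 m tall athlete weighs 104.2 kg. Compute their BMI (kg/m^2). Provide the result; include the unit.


height^2 = 3.4596 m^2
BMI = 104.2 / 3.4596 = 30.12 kg/m^2

30.12 kg/m^2


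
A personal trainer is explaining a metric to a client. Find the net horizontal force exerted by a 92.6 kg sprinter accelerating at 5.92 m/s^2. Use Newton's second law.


Newton's second law: F = m * a
F = 92.6 * 5.92 = 548.19 N

548.19 N


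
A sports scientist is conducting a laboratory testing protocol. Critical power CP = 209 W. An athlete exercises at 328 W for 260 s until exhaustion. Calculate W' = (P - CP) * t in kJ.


P - CP = 328 - 209 = 119 W
W' = 119 * 260 = 30940 J
= 30940 / 1000 = 30.94 kJ

30.94 kJ


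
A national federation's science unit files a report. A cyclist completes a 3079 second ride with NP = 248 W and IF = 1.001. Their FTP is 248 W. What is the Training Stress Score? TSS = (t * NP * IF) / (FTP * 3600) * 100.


t * NP * IF = 3079 * 248 * 1.001 = 764355.592
FTP * 3600 = 892800
TSS = (764355.592 / 892800) * 100 = 85.61

85.61 TSS


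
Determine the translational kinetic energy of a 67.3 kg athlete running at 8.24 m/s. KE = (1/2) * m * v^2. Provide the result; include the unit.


KE = 0.5 * m * v^2
= 0.5 * 67.3 * 8.24^2
= 0.5 * 67.3 * 67.8976
= 2284.75 J

2284.75 J


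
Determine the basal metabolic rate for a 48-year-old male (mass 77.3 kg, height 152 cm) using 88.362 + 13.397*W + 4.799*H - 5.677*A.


BMR = 88.362 + 13.397*77.3 + 4.799*152 - 5.677*48
= 1580.9 kcal/day

1580.9 kcal/day


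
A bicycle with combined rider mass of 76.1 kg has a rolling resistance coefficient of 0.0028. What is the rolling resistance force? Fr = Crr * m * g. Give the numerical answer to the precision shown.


Fr = 0.0028 * 76.1 * 9.81
= 0.21308 * 9.81
= 2.09 N

2.09 N


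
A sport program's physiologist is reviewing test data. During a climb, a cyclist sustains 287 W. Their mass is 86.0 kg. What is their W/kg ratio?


Power-to-weight = 287 W / 86.0 kg
= 3.337 W/kg

3.337 W/kg


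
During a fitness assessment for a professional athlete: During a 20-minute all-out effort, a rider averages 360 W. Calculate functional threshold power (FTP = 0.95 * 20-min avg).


FTP = 0.95 * 360
= 342.0 W

342.0 W


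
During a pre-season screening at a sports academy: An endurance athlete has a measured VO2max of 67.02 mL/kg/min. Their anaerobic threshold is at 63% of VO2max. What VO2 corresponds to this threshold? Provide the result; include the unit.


Anaerobic threshold VO2 = VO2max * 63%
= 67.02 * 0.63
= 42.22 mL/kg/min

42.22 mL/kg/min


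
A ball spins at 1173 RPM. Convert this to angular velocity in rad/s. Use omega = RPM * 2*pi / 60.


omega = 1173 * 2 * pi / 60
= 1173 * 6.28318531 / 60
= 7370.176 / 60
= 122.836 rad/s

122.836 rad/s


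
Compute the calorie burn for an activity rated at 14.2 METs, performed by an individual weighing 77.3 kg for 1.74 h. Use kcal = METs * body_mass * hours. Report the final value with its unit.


Product of METs and mass = 14.2 * 77.3 = 1097.66
Total kcal = 1097.66 * 1.74 = 1909.93 kcal

1909.93 kcal


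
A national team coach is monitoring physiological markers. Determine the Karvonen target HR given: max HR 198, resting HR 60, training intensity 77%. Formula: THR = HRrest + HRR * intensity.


HRR = HRmax - HRrest = 198 - 60 = 138
THR = 60 + 138 * 0.77
= 166.26 bpm

166.26 bpm


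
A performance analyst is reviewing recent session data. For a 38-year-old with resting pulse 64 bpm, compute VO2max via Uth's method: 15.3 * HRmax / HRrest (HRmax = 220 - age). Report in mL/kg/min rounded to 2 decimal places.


Step 1: HRmax = 220 - 38 = 182 bpm
Step 2: Ratio = 182 / 64 = 2.8438
Step 3: VO2max = 15.3 * 2.8438 = 43.51 mL/kg/min

43.51 mL/kg/min


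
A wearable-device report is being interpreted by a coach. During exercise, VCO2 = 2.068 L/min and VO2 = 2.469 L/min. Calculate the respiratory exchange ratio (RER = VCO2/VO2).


RER = VCO2 / VO2
= 2.068 / 2.469
= 0.8376

0.8376
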